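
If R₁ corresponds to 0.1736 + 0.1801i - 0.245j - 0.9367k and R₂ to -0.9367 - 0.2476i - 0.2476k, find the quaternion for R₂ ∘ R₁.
-0.3499 - 0.2723i - 0.047j + 0.8951k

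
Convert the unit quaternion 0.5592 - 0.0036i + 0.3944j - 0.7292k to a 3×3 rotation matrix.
[[-0.3746, 0.8127, 0.4463], [-0.8184, -0.0635, -0.5712], [-0.4358, -0.5792, 0.6889]]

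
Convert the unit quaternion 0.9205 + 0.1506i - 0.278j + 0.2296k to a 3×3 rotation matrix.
[[0.74, -0.5064, -0.4426], [0.339, 0.8492, -0.4049], [0.581, 0.1496, 0.8001]]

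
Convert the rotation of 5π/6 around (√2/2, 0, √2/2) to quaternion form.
0.2588 + 0.683i + 0.683k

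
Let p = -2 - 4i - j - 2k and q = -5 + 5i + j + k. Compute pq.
33 + 11i - 3j + 9k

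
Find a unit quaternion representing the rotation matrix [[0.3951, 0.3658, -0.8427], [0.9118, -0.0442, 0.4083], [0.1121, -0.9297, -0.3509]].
-0.5 + 0.669i + 0.4774j - 0.273k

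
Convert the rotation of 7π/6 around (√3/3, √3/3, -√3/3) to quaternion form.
-0.2588 + 0.5577i + 0.5577j - 0.5577k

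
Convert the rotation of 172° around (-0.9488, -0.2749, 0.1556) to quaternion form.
0.0698 - 0.9465i - 0.2742j + 0.1552k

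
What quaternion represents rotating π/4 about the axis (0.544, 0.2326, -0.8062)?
0.9239 + 0.2082i + 0.089j - 0.3085k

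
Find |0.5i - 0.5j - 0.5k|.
0.866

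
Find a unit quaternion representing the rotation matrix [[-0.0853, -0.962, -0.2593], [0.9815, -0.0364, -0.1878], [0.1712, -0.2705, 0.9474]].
0.6756 - 0.0306i - 0.1593j + 0.7192k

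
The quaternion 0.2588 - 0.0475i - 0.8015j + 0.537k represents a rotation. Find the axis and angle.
axis = (-0.0492, -0.8298, 0.5559), θ = 5π/6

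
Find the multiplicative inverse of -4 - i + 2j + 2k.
-0.16 + 0.04i - 0.08j - 0.08k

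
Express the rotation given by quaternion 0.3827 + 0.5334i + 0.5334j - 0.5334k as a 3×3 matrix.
[[-0.1381, 0.9773, -0.1608], [0.1608, -0.1381, -0.9773], [-0.9773, -0.1608, -0.1381]]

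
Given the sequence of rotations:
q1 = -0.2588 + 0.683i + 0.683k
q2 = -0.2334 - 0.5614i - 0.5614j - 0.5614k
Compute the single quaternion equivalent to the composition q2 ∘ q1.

q2 · q1 = 0.8273 - 0.3976i + 0.1453j + 0.3693k
0.8273 - 0.3976i + 0.1453j + 0.3693k


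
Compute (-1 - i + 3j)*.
-1 + i - 3j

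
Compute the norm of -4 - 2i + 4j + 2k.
√40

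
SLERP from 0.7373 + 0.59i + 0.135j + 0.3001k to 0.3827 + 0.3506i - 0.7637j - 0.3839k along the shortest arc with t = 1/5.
0.7614 + 0.6211i - 0.0827j + 0.1662k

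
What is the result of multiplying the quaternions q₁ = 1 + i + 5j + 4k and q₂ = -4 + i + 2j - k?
-11 - 16i - 13j - 20k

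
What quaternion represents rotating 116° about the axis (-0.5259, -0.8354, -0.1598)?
0.5299 - 0.446i - 0.7085j - 0.1355k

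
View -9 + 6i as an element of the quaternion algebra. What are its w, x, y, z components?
-9 + 6i + 0j + 0k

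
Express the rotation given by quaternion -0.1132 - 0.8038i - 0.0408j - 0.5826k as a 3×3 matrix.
[[0.3178, -0.0663, 0.9458], [0.1975, -0.971, -0.1344], [0.9274, 0.2295, -0.2955]]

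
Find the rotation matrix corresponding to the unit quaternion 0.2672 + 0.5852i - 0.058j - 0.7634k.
[[-0.1723, 0.3401, -0.9245], [-0.4758, -0.8505, -0.2242], [-0.8625, 0.4013, 0.3084]]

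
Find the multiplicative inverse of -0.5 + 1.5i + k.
-0.1429 - 0.4286i - 0.2857k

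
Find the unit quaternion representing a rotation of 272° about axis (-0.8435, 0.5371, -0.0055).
-0.7193 - 0.5859i + 0.3731j - 0.0038k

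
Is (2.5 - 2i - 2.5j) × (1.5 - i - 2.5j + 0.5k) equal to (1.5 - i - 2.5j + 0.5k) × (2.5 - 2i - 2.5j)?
No: pq = -4.5 - 6.75i - 9j + 3.75k ≠ -4.5 - 4.25i - 11j - 1.25k = qp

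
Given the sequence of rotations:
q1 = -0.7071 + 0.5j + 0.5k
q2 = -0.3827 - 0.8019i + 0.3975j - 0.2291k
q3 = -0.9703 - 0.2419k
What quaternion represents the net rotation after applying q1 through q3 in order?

q2 · q1 = 0.1864 + 0.8803i - 0.0715j - 0.4303k
q3 · q2 · q1 = -0.285 - 0.8715i - 0.1436j + 0.3724k
-0.285 - 0.8715i - 0.1436j + 0.3724k


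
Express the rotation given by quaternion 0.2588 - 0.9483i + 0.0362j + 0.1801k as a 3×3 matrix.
[[0.9325, -0.1619, -0.3228], [0.0246, -0.8634, 0.5039], [-0.3603, -0.4778, -0.8012]]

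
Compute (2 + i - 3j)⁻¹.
0.1429 - 0.0714i + 0.2143j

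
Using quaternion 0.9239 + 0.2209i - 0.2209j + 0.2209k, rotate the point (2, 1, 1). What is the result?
(0.793, 0.92, 2.127)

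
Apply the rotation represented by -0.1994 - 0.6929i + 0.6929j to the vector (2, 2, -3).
(-1.012, -1.012, 3.867)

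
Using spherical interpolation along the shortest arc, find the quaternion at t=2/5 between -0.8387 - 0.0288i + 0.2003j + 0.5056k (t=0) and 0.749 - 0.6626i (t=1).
-0.8906 + 0.2803i + 0.1319j + 0.333k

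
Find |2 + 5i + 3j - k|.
√39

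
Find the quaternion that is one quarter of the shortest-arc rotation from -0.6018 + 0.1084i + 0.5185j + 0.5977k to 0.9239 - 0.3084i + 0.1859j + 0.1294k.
-0.7861 + 0.1856i + 0.3732j + 0.4565k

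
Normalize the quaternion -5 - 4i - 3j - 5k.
-0.5774 - 0.4619i - 0.3464j - 0.5774k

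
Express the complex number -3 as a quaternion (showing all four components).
-3 + 0i + 0j + 0k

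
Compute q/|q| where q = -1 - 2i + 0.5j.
-0.4364 - 0.8729i + 0.2182j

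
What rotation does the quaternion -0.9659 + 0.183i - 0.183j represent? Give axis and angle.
axis = (√2/2, -√2/2, 0), θ = 11π/6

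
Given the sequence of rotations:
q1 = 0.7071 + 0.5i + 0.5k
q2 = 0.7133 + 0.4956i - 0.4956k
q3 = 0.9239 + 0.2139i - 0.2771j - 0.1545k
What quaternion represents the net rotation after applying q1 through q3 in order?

q2 · q1 = 0.5044 + 0.7071i - 0.4956j + 0.0062k
q3 · q2 · q1 = 0.1784 + 0.6829i - 0.7082j + 0.0177k
0.1784 + 0.6829i - 0.7082j + 0.0177k


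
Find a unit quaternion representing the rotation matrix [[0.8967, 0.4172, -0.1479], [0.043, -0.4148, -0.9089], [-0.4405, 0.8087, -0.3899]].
0.5225 + 0.8218i + 0.14j - 0.179k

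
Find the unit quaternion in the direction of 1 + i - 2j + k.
0.378 + 0.378i - 0.7559j + 0.378k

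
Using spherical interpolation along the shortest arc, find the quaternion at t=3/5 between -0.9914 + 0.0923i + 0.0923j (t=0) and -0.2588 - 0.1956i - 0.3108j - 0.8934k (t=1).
-0.7173 - 0.0968i - 0.1826j - 0.6654k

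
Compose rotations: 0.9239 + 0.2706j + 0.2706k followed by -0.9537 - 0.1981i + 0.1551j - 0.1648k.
-0.8785 - 0.0965i - 0.0612j - 0.4639k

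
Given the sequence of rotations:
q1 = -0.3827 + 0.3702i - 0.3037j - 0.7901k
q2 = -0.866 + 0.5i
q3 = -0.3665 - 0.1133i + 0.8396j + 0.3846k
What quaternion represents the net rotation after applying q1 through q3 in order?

q2 · q1 = 0.1463 - 0.5119i + 0.6581j + 0.5324k
q3 · q2 · q1 = -0.8689 + 0.3649i - 0.2549j + 0.2164k
-0.8689 + 0.3649i - 0.2549j + 0.2164k


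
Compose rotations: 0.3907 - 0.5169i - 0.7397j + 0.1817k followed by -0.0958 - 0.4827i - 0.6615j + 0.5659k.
-0.8791 + 0.1593i - 0.3924j + 0.2188k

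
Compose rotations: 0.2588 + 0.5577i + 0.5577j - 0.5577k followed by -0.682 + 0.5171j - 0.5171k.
-0.7533 - 0.3804i - 0.5349j - 0.0419k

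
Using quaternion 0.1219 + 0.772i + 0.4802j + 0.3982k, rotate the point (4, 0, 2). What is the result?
(2.351, 3.742, 0.685)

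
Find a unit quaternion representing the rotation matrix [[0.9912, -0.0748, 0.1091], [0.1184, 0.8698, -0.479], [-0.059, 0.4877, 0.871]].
0.9659 + 0.2502i + 0.0435j + 0.05k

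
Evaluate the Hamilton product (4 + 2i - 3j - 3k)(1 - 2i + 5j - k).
20 + 12i + 25j - 3k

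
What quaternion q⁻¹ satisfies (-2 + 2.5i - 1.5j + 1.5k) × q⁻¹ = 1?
-0.1356 - 0.1695i + 0.1017j - 0.1017k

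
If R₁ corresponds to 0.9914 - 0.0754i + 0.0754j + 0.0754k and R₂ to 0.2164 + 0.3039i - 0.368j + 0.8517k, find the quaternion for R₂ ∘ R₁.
0.201 + 0.193i - 0.4357j + 0.8559k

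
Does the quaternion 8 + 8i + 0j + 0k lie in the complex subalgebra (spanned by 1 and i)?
Yes. The quaternion 8 + 8i has j- and k-coefficients y = z = 0, so it lies in the complex subalgebra spanned by 1 and i.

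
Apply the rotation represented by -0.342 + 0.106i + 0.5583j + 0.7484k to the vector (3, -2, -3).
(-2.822, -3.62, -0.967)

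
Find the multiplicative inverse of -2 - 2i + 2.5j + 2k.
-0.1096 + 0.1096i - 0.137j - 0.1096k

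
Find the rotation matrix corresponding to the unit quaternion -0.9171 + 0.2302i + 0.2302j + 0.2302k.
[[0.788, 0.5282, -0.3162], [-0.3162, 0.788, 0.5282], [0.5282, -0.3162, 0.788]]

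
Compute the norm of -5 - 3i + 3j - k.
√44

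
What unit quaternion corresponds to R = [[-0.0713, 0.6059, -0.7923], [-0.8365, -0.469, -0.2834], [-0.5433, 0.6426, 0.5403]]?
-0.5 - 0.463i + 0.1245j + 0.7212k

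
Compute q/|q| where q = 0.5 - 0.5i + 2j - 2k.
0.1715 - 0.1715i + 0.686j - 0.686k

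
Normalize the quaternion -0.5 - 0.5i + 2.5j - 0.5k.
-0.189 - 0.189i + 0.9449j - 0.189k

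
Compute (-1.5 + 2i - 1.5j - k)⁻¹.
-0.1579 - 0.2105i + 0.1579j + 0.1053k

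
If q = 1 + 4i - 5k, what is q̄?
1 - 4i + 5k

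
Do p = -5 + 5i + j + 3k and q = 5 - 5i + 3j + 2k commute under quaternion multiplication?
No: pq = -9 + 43i - 35j + 25k ≠ -9 + 57i + 15j - 15k = qp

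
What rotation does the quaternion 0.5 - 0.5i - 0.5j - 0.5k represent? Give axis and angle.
axis = (-√3/3, -√3/3, -√3/3), θ = 2π/3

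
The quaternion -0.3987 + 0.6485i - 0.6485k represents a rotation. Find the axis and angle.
axis = (√2/2, 0, -√2/2), θ = 227°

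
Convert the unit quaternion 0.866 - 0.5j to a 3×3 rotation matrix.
[[0.5, 0, -0.866], [0, 1, 0], [0.866, 0, 0.5]]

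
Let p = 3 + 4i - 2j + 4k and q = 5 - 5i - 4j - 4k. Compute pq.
43 + 29i - 26j - 18k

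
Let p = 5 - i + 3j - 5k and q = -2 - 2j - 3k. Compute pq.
-19 - 17i - 19j - 3k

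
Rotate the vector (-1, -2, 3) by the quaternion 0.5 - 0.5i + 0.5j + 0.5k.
(2, 3, 1)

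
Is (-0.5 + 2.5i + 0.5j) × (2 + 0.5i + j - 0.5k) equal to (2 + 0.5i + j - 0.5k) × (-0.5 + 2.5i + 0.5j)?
No: pq = -2.75 + 4.5i + 1.75j + 2.5k ≠ -2.75 + 5i - 0.75j - 2k = qp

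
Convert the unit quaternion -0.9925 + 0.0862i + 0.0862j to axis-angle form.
axis = (√2/2, √2/2, 0), θ = 346°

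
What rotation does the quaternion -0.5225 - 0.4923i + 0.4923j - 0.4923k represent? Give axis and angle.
axis = (-√3/3, √3/3, -√3/3), θ = 243°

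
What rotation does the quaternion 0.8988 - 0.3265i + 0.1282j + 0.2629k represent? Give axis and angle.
axis = (-0.7448, 0.2925, 0.5997), θ = 52°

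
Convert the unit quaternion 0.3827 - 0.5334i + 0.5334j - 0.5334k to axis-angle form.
axis = (-√3/3, √3/3, -√3/3), θ = 3π/4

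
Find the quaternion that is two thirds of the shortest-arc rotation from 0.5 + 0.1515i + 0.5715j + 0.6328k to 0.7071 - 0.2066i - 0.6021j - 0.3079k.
-0.3449 + 0.2336i + 0.7388j + 0.5298k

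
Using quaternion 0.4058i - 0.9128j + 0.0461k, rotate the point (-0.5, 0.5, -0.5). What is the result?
(-0.054, 0.746, 0.437)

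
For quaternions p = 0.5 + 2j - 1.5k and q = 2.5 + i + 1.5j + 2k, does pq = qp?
No: pq = 1.25 + 6.75i + 4.25j - 4.75k ≠ 1.25 - 5.75i + 7.25j - 0.75k = qp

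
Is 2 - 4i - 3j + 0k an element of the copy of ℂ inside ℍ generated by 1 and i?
No. The quaternion 2 - 4i - 3j has j-coefficient y = -3 and k-coefficient z = 0, not both zero, so it does not lie in the complex subalgebra spanned by 1 and i.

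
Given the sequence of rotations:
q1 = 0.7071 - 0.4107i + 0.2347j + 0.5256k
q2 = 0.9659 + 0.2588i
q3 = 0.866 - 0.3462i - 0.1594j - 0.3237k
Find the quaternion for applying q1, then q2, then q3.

q2 · q1 = 0.7893 - 0.2137i + 0.0907j + 0.5684k
q3 · q2 · q1 = 0.808 - 0.5196i + 0.2187j + 0.1713k
0.808 - 0.5196i + 0.2187j + 0.1713k


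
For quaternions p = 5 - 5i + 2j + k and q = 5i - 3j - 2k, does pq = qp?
No: pq = 33 + 24i - 20j - 5k ≠ 33 + 26i - 10j - 15k = qp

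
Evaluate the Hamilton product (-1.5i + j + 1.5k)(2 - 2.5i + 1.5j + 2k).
-8.25 - 3.25i + 1.25j + 3.25k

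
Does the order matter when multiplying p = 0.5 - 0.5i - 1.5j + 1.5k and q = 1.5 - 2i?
Yes: pq = -0.25 - 1.75i - 5.25j - 0.75k ≠ -0.25 - 1.75i + 0.75j + 5.25k = qp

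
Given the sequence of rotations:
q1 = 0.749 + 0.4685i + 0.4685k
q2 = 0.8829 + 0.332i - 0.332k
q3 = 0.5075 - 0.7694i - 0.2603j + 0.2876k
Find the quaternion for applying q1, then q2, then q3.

q2 · q1 = 0.6613 + 0.6623i - 0.3111j + 0.165k
q3 · q2 · q1 = 0.7168 - 0.1262i - 0.0126j + 0.6857k
0.7168 - 0.1262i - 0.0126j + 0.6857k


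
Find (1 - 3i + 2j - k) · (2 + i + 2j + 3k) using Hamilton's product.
4 + 3i + 14j - 7k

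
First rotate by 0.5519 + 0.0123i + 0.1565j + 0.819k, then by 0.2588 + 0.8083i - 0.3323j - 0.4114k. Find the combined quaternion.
0.5218 + 0.2415i - 0.81j + 0.1155k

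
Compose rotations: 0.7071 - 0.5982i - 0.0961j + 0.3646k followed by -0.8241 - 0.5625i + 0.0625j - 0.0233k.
-0.9047 + 0.1158i + 0.3424j - 0.2255k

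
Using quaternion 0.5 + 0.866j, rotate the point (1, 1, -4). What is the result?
(-3.964, 1, 1.134)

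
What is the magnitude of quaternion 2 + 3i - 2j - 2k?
√21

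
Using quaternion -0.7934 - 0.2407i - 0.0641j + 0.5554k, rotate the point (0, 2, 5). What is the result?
(0.996, -1.731, 5.001)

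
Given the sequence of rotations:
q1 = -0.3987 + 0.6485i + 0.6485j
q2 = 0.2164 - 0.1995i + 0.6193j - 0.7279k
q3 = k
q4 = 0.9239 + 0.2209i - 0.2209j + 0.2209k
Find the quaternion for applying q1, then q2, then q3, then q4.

q2 · q1 = -0.3585 + 0.6919i - 0.5786j - 0.2408k
q3 · q2 · q1 = 0.2408 + 0.5786i + 0.6919j - 0.3585k
q4 · q3 · q2 · q1 = 0.3267 + 0.5141i + 0.7931j + 0.0026k
0.3267 + 0.5141i + 0.7931j + 0.0026k


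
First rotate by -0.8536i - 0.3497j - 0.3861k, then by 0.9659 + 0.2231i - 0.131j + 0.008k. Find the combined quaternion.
0.1477 - 0.7711i - 0.2585j - 0.5628k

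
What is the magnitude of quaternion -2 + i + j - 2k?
√10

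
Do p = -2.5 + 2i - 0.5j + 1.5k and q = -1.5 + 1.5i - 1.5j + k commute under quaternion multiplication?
No: pq = -1.5 - 5i + 4.75j - 7k ≠ -1.5 - 8.5i + 4.25j - 2.5k = qp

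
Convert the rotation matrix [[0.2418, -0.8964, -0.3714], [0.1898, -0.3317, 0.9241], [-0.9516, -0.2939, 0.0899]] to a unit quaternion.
-0.5 + 0.609i - 0.2901j - 0.5431k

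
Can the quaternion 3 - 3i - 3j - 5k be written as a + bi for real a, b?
No. The quaternion 3 - 3i - 3j - 5k has j-coefficient y = -3 and k-coefficient z = -5, not both zero, so it does not lie in the complex subalgebra spanned by 1 and i.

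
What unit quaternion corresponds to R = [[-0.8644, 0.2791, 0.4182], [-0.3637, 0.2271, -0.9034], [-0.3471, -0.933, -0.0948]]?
0.2588 - 0.0286i + 0.7393j - 0.621k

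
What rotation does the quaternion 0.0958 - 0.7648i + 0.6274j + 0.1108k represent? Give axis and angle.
axis = (-0.7683, 0.6303, 0.1113), θ = 169°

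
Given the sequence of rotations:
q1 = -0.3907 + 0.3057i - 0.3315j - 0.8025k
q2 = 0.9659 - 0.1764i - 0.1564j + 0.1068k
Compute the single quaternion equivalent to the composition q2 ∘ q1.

q2 · q1 = -0.2896 + 0.5251i - 0.368j - 0.7106k
-0.2896 + 0.5251i - 0.368j - 0.7106k


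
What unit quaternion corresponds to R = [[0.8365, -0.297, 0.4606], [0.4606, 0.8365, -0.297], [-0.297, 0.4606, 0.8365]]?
0.9367 + 0.2022i + 0.2022j + 0.2022k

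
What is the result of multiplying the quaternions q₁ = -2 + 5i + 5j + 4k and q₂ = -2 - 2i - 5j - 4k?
55 - 6i + 12j - 15k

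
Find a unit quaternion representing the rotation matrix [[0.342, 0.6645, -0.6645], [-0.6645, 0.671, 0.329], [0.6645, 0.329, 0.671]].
0.8191 - 0.4056j - 0.4056k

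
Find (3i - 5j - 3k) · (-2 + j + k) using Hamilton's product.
8 - 8i + 7j + 9k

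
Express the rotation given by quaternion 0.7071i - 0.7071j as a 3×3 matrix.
[[0, -1, 0], [-1, 0, 0], [0, 0, -1]]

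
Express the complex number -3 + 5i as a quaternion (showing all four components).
-3 + 5i + 0j + 0k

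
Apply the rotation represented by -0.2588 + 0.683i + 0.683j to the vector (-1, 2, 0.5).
(1.622, -0.622, -1.494)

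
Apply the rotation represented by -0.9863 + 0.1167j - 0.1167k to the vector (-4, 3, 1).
(-4.703, 1.97, -0.03)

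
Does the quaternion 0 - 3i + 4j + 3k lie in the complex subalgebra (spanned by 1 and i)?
No. The quaternion -3i + 4j + 3k has j-coefficient y = 4 and k-coefficient z = 3, not both zero, so it does not lie in the complex subalgebra spanned by 1 and i.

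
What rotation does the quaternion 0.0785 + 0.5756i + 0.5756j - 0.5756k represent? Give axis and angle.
axis = (√3/3, √3/3, -√3/3), θ = 171°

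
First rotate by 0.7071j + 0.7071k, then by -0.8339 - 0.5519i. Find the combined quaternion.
-0.1994j - 0.9799k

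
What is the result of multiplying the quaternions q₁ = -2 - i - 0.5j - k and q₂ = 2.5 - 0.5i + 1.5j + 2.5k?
-2.25 - 1.25i - 1.25j - 9.25k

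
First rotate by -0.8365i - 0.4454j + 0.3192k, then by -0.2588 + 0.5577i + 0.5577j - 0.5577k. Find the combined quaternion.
0.8929 + 0.1461i + 0.4038j + 0.1355k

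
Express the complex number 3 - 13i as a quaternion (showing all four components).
3 - 13i + 0j + 0k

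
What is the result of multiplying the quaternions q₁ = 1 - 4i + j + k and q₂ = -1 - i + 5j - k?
-9 - 3i - j - 21k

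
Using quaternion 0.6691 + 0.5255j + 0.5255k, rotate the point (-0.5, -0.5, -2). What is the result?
(-1.003, -1.68, -0.82)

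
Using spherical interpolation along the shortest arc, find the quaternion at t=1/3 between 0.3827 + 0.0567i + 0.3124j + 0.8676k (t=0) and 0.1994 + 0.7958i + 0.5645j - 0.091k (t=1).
0.3962 + 0.4003i + 0.5025j + 0.656k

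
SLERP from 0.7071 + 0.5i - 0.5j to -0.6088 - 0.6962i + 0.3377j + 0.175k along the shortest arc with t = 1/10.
0.7005 + 0.5224i - 0.4859j - 0.0178k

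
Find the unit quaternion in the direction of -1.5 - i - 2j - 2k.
-0.4472 - 0.2981i - 0.5963j - 0.5963k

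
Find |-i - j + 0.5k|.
1.5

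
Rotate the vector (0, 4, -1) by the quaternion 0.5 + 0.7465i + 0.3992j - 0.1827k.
(2.988, 0.167, 2.836)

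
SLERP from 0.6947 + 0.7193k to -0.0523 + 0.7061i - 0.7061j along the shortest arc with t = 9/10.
0.1576 - 0.6939i + 0.6939j + 0.11k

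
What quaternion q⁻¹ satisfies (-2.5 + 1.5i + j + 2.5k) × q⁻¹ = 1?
-0.1587 - 0.0952i - 0.0635j - 0.1587k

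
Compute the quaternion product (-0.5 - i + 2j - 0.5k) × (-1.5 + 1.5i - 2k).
1.25 - 3.25i - 5.75j - 1.25k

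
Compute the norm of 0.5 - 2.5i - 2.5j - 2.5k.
√19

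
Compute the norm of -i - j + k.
√3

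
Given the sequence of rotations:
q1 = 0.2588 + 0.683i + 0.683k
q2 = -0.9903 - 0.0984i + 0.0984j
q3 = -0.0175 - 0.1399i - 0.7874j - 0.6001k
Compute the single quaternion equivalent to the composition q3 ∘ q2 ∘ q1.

q2 · q1 = -0.1891 - 0.6346i + 0.0927j - 0.7436k
q3 · q2 · q1 = -0.4587 + 0.6787i + 0.4241j - 0.3862k
-0.4587 + 0.6787i + 0.4241j - 0.3862k


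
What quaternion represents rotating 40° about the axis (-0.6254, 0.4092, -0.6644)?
0.9397 - 0.2139i + 0.14j - 0.2272k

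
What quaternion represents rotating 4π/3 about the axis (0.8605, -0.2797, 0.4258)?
-0.5 + 0.7452i - 0.2422j + 0.3688k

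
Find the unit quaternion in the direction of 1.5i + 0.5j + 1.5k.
0.6882i + 0.2294j + 0.6882k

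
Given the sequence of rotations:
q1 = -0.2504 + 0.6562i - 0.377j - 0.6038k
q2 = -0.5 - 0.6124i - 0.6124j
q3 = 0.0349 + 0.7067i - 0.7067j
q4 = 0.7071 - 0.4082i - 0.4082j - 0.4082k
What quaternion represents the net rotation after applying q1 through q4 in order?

q2 · q1 = 0.2962 + 0.195i - 0.0279j + 0.9346k
q3 · q2 · q1 = -0.1472 - 0.4444i - 0.8708j + 0.1507k
q4 · q3 · q2 · q1 = -0.5794 - 0.6711i - 0.3127j + 0.3407k
-0.5794 - 0.6711i - 0.3127j + 0.3407k


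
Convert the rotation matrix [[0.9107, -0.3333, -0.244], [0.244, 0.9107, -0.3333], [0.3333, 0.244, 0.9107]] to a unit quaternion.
0.9659 + 0.1494i - 0.1494j + 0.1494k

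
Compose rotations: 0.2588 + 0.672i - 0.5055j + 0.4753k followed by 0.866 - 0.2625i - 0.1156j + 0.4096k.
0.1474 + 0.6661i - 0.0677j + 0.728k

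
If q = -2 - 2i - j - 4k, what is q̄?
-2 + 2i + j + 4k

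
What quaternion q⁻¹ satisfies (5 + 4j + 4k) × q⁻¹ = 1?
0.0877 - 0.0702j - 0.0702k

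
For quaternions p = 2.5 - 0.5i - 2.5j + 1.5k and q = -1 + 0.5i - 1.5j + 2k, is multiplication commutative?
No: pq = -9 - i + 0.5j + 5.5k ≠ -9 + 4.5i - 3j + 1.5k = qp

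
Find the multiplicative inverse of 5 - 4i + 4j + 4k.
0.0685 + 0.0548i - 0.0548j - 0.0548k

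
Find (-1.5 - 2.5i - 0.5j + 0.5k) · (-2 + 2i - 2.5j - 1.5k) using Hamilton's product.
7.5 + 4i + 2j + 8.5k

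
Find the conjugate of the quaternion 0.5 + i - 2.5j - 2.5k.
0.5 - i + 2.5j + 2.5k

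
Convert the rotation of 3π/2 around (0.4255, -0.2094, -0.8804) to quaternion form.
-0.7071 + 0.3009i - 0.1481j - 0.6225k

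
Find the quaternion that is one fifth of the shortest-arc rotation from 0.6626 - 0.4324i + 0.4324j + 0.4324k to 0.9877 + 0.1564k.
0.7669 - 0.3587i + 0.3587j + 0.3931k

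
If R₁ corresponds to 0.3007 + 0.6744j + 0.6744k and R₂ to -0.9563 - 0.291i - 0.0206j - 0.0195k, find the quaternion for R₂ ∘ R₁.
-0.2605 - 0.0882i - 0.4549j - 0.847k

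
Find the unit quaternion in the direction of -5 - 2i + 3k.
-0.8111 - 0.3244i + 0.4867k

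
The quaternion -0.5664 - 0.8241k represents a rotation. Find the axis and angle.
axis = (0, 0, -1), θ = 249°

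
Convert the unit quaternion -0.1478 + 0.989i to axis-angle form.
axis = (1, 0, 0), θ = 197°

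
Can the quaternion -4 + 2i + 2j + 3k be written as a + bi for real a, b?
No. The quaternion -4 + 2i + 2j + 3k has j-coefficient y = 2 and k-coefficient z = 3, not both zero, so it does not lie in the complex subalgebra spanned by 1 and i.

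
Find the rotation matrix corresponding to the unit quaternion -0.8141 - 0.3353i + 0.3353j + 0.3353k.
[[0.5503, 0.3211, -0.7708], [-0.7708, 0.5503, -0.3211], [0.3211, 0.7708, 0.5503]]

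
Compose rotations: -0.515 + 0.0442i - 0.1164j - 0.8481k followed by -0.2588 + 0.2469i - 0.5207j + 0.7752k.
0.7192 + 0.3932i + 0.5419j - 0.1855k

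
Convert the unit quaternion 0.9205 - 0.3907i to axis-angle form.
axis = (-1, 0, 0), θ = 46°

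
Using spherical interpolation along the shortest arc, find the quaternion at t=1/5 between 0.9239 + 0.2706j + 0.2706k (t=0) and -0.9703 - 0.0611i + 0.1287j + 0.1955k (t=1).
0.9642 + 0.013i + 0.1943j + 0.1801k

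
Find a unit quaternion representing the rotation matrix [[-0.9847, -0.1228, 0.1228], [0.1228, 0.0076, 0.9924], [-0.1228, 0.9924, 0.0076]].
0.0872 + 0.7044j + 0.7044k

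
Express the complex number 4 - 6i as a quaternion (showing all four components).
4 - 6i + 0j + 0k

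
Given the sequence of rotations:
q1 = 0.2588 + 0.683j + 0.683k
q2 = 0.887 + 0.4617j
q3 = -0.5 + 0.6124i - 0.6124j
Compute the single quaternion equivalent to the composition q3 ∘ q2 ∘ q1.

q2 · q1 = -0.0858 + 0.3153i + 0.7253j + 0.6058k
q3 · q2 · q1 = 0.294 - 0.5812i - 0.6811j + 0.3344k
0.294 - 0.5812i - 0.6811j + 0.3344k


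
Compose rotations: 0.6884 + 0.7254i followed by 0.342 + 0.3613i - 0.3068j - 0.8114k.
-0.0267 + 0.4968i - 0.7998j - 0.336k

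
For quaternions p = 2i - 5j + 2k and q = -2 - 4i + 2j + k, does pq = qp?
No: pq = 16 - 13i - 20k ≠ 16 + 5i + 20j + 12k = qp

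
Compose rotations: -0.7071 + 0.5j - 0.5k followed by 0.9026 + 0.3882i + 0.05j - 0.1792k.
-0.7528 - 0.2099i + 0.61j - 0.1305k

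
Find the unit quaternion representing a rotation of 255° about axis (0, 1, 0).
-0.6088 + 0.7934j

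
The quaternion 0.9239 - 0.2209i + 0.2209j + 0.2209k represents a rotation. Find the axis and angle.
axis = (-√3/3, √3/3, √3/3), θ = π/4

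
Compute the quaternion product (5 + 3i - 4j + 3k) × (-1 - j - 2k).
-3 + 8i + 5j - 16k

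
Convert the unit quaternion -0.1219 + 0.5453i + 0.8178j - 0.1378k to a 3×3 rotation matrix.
[[-0.3756, 0.8583, -0.3497], [0.9255, 0.3673, -0.0924], [0.0491, -0.3583, -0.9323]]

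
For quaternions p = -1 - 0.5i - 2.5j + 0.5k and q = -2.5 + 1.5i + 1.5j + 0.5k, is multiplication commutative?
No: pq = 6.75 - 2.25i + 5.75j + 1.25k ≠ 6.75 + 1.75i + 3.75j - 4.75k = qp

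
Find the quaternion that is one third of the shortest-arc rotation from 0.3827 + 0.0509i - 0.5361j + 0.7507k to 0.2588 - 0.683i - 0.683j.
0.3943 - 0.2389i - 0.6824j + 0.5672k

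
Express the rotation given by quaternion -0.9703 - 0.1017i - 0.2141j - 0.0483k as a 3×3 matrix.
[[0.9037, -0.0502, 0.4253], [0.1373, 0.9746, -0.1767], [-0.4057, 0.218, 0.8876]]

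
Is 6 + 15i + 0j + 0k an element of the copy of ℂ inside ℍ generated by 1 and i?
Yes. The quaternion 6 + 15i has j- and k-coefficients y = z = 0, so it lies in the complex subalgebra spanned by 1 and i.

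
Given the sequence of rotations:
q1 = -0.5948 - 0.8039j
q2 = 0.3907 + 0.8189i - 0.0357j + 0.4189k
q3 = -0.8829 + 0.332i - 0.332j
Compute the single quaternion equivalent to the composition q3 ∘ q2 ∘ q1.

q2 · q1 = -0.2611 - 0.1503i - 0.2928j - 0.9075k
q3 · q2 · q1 = 0.1832 + 0.3473i + 0.6465j + 0.6541k
0.1832 + 0.3473i + 0.6465j + 0.6541k


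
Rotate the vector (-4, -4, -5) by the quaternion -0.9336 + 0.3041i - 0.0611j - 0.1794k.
(-2.249, -7.143, -0.962)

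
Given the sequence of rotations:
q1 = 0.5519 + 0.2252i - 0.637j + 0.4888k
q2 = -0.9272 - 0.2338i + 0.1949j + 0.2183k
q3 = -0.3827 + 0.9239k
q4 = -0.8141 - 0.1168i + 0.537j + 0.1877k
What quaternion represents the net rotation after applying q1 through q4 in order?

q2 · q1 = -0.4416 - 0.1035i + 0.8616j - 0.2277k
q3 · q2 · q1 = 0.3794 - 0.7564i - 0.4254j - 0.3209k
q4 · q3 · q2 · q1 = -0.1085 + 0.479i + 0.3706j + 0.7883k
-0.1085 + 0.479i + 0.3706j + 0.7883k


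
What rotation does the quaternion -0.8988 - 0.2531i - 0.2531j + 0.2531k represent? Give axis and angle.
axis = (-√3/3, -√3/3, √3/3), θ = 308°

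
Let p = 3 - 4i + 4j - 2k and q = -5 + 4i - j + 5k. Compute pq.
15 + 50i - 11j + 13k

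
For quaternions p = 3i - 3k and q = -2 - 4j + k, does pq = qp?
No: pq = 3 - 18i - 3j - 6k ≠ 3 + 6i + 3j + 18k = qp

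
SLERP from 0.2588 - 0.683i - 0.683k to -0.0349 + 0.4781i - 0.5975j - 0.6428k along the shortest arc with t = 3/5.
0.117 - 0.0097i - 0.4631j - 0.8785k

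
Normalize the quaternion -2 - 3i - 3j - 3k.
-0.3592 - 0.5388i - 0.5388j - 0.5388k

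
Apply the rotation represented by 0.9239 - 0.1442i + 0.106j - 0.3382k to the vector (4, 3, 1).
(5.072, -0.238, -0.472)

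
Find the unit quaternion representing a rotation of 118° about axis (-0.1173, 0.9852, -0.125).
0.515 - 0.1005i + 0.8445j - 0.1071k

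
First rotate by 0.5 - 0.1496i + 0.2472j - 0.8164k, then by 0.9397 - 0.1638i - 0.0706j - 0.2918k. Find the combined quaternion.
0.2246 - 0.0927i + 0.1069j - 0.9641k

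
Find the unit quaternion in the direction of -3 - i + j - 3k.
-0.6708 - 0.2236i + 0.2236j - 0.6708k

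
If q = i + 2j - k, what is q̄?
-i - 2j + k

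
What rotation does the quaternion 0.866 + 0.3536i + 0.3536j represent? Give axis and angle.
axis = (√2/2, √2/2, 0), θ = π/3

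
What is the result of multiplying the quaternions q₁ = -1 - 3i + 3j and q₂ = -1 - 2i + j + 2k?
-8 + 11i + 2j + k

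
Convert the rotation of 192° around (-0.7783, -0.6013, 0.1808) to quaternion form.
-0.1045 - 0.774i - 0.598j + 0.1798k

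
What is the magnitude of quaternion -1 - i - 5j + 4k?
√43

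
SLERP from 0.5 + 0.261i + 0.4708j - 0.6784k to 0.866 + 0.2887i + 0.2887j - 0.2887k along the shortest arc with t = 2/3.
0.7706 + 0.2899i + 0.3634j - 0.4361k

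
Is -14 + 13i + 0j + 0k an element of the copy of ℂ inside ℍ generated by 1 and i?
Yes. The quaternion -14 + 13i has j- and k-coefficients y = z = 0, so it lies in the complex subalgebra spanned by 1 and i.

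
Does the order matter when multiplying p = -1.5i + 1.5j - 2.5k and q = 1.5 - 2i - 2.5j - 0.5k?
Yes: pq = -0.5 - 9.25i + 6.5j + 3k ≠ -0.5 + 4.75i - 2j - 10.5k = qp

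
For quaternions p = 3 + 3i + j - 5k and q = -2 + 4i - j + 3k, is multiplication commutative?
No: pq = -2 + 4i - 34j + 12k ≠ -2 + 8i + 24j + 26k = qp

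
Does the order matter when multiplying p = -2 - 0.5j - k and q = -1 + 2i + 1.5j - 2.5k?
Yes: pq = 0.25 - 1.25i - 4.5j + 7k ≠ 0.25 - 6.75i - 0.5j + 5k = qp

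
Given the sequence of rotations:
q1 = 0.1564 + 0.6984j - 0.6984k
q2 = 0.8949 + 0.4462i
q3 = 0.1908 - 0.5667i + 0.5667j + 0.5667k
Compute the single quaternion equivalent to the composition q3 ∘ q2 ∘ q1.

q2 · q1 = 0.14 + 0.0698i + 0.9366j - 0.3134k
q3 · q2 · q1 = -0.2869 - 0.7744i + 0.12j - 0.5508k
-0.2869 - 0.7744i + 0.12j - 0.5508k


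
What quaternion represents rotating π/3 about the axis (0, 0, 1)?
0.866 + 0.5k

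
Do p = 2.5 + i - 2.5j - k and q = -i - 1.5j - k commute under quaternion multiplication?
No: pq = -3.75 - 1.5i - 1.75j - 6.5k ≠ -3.75 - 3.5i - 5.75j + 1.5k = qp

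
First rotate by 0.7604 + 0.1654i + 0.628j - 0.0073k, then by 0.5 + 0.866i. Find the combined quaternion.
0.237 + 0.7412i + 0.3203j + 0.5402k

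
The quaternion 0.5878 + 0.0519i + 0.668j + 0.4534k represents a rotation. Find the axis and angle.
axis = (0.0642, 0.8257, 0.5604), θ = 108°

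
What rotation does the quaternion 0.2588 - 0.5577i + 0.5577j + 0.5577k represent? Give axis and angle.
axis = (-√3/3, √3/3, √3/3), θ = 5π/6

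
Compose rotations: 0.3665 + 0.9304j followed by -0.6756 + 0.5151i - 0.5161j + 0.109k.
0.2326 + 0.0874i - 0.8177j + 0.5192k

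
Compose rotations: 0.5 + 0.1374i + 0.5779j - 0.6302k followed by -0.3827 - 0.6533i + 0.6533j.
-0.4791 - 0.7909i - 0.3062j - 0.2261k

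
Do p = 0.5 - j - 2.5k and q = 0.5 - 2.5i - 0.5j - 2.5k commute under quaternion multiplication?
No: pq = -6.5 + 5.5j - 5k ≠ -6.5 - 2.5i - 7j = qp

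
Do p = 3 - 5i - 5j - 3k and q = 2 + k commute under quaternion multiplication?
No: pq = 9 - 15i - 5j - 3k ≠ 9 - 5i - 15j - 3k = qp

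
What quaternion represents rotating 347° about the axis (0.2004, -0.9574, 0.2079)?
-0.9936 + 0.0227i - 0.1084j + 0.0235k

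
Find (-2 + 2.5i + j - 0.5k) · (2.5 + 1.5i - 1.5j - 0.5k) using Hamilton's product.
-7.5 + 2i + 6j - 5.5k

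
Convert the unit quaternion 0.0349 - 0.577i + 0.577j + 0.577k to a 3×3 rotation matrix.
[[-0.3317, -0.7061, -0.6256], [-0.6256, -0.3317, 0.7061], [-0.7061, 0.6256, -0.3317]]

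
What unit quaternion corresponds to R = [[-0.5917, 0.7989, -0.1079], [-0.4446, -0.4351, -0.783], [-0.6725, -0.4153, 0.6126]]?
-0.3827 - 0.2402i - 0.3688j + 0.8123k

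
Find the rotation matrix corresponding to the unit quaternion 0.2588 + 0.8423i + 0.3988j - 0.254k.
[[0.5529, 0.8033, -0.2215], [0.5403, -0.548, -0.6386], [-0.6343, 0.2334, -0.737]]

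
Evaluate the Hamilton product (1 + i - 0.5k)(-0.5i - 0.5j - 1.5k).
-0.25 - 0.75i + 1.25j - 2k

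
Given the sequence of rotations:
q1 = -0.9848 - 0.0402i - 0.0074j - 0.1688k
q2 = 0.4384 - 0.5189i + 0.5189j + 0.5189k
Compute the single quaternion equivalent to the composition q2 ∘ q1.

q2 · q1 = -0.3612 + 0.4096i - 0.6227j - 0.5603k
-0.3612 + 0.4096i - 0.6227j - 0.5603k


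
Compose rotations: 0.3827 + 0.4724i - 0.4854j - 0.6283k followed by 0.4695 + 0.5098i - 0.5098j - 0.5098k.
-0.6289 + 0.4897i - 0.3435j - 0.4967k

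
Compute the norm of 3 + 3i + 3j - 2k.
√31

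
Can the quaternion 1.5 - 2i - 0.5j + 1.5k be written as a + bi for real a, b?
No. The quaternion 1.5 - 2i - 0.5j + 1.5k has j-coefficient y = -0.5 and k-coefficient z = 1.5, not both zero, so it does not lie in the complex subalgebra spanned by 1 and i.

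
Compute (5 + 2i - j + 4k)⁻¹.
0.1087 - 0.0435i + 0.0217j - 0.087k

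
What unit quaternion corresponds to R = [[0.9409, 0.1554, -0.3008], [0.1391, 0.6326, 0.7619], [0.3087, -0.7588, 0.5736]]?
0.887 - 0.4286i - 0.1718j - 0.0046k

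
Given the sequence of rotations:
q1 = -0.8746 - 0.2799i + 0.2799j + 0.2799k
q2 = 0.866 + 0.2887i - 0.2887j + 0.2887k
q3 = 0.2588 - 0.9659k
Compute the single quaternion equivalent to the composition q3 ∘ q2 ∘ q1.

q2 · q1 = -0.6766 - 0.6565i + 0.3333j - 0.0101k
q3 · q2 · q1 = -0.1849 + 0.152i + 0.7204j + 0.6509k
-0.1849 + 0.152i + 0.7204j + 0.6509k


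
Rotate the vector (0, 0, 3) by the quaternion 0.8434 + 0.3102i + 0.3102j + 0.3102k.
(2.147, -0.992, 1.845)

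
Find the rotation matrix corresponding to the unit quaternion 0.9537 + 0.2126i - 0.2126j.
[[0.9096, -0.0904, -0.4055], [-0.0904, 0.9096, -0.4055], [0.4055, 0.4055, 0.8192]]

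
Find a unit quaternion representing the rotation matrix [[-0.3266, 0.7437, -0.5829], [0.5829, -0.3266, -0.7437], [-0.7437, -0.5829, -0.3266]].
-0.0698 - 0.5759i - 0.5759j + 0.5759k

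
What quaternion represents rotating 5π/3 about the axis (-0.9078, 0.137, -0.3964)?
-0.866 - 0.4539i + 0.0685j - 0.1982k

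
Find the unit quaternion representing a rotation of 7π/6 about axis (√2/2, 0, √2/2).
-0.2588 + 0.683i + 0.683k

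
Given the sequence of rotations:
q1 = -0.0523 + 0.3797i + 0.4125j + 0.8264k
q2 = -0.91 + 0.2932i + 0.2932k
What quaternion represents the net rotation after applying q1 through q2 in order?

q2 · q1 = -0.306 - 0.4818i - 0.5063j - 0.6464k
-0.306 - 0.4818i - 0.5063j - 0.6464k


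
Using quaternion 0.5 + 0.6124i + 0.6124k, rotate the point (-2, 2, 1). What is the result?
(-0.975, -2.837, -0.025)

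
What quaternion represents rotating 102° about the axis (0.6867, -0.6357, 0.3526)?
0.6293 + 0.5337i - 0.494j + 0.274k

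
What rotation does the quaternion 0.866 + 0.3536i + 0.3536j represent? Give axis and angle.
axis = (√2/2, √2/2, 0), θ = π/3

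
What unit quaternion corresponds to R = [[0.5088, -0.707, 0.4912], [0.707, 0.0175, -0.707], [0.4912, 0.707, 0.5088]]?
0.7133 + 0.4956i + 0.4956k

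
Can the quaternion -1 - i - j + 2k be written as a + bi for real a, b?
No. The quaternion -1 - i - j + 2k has j-coefficient y = -1 and k-coefficient z = 2, not both zero, so it does not lie in the complex subalgebra spanned by 1 and i.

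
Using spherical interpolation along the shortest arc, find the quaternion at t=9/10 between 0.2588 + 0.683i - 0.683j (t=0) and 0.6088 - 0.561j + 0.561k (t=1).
0.5974 + 0.081i - 0.6032j + 0.5222k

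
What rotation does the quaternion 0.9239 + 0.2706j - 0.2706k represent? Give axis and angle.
axis = (0, √2/2, -√2/2), θ = π/4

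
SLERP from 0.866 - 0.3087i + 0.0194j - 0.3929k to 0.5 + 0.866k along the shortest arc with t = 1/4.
0.9598 - 0.2775i + 0.0174j - 0.0391k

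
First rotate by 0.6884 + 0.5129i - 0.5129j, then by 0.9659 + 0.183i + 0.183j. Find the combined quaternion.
0.6649 + 0.6214i - 0.3694j - 0.1877k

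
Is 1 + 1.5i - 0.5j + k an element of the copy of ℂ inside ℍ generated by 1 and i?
No. The quaternion 1 + 1.5i - 0.5j + k has j-coefficient y = -0.5 and k-coefficient z = 1, not both zero, so it does not lie in the complex subalgebra spanned by 1 and i.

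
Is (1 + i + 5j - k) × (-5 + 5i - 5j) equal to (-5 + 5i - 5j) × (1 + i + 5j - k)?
No: pq = 15 - 5i - 35j - 25k ≠ 15 + 5i - 25j + 35k = qp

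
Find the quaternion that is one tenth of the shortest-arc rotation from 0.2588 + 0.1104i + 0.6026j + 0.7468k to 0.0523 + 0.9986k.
0.2425 + 0.101i + 0.5513j + 0.7919k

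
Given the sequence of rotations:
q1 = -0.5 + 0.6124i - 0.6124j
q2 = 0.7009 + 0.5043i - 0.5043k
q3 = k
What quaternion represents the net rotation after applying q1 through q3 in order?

q2 · q1 = -0.6593 - 0.1318i - 0.7381j - 0.0567k
q3 · q2 · q1 = 0.0567 + 0.7381i - 0.1318j - 0.6593k
0.0567 + 0.7381i - 0.1318j - 0.6593k


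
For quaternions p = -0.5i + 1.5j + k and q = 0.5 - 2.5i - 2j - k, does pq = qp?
No: pq = 2.75 + 0.25i - 2.25j + 5.25k ≠ 2.75 - 0.75i + 3.75j - 4.25k = qp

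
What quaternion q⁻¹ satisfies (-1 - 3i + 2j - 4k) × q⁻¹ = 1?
-0.0333 + 0.1i - 0.0667j + 0.1333k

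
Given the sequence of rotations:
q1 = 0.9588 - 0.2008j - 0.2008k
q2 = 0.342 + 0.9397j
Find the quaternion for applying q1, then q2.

q2 · q1 = 0.5166 - 0.1887i + 0.8323j - 0.0687k
0.5166 - 0.1887i + 0.8323j - 0.0687k


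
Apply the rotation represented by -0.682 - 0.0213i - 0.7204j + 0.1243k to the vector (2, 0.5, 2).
(1.917, -0.21, -2.129)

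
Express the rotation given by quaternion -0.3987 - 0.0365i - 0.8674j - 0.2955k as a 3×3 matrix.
[[-0.6794, -0.1723, 0.7132], [0.299, 0.8227, 0.4835], [-0.6701, 0.5417, -0.5074]]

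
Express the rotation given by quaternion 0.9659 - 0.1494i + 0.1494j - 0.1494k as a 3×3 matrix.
[[0.9107, 0.244, 0.3333], [-0.3333, 0.9107, 0.244], [-0.244, -0.3333, 0.9107]]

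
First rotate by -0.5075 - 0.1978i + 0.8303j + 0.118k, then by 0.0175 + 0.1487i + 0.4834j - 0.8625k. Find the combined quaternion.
-0.2791 + 0.6942i - 0.0777j + 0.6589k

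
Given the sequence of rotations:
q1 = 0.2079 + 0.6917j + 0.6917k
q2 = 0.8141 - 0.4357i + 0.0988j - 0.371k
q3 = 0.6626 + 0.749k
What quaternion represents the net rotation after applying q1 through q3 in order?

q2 · q1 = 0.3575 + 0.2344i + 0.885j + 0.1846k
q3 · q2 · q1 = 0.0986 - 0.5076i + 0.762j + 0.3901k
0.0986 - 0.5076i + 0.762j + 0.3901k


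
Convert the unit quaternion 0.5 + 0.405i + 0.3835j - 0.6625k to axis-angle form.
axis = (0.4677, 0.4428, -0.765), θ = 2π/3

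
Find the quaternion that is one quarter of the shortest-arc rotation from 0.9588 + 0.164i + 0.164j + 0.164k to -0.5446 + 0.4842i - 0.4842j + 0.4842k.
0.9587 - 0.0127i + 0.2837j - 0.0127k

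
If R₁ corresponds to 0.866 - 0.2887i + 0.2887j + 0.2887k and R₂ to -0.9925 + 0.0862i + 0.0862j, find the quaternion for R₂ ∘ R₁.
-0.8595 + 0.3861i - 0.2368j - 0.2368k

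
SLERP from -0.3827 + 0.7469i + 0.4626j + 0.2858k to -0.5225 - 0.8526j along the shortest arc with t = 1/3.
-0.0739 + 0.6043i + 0.7589j + 0.2312k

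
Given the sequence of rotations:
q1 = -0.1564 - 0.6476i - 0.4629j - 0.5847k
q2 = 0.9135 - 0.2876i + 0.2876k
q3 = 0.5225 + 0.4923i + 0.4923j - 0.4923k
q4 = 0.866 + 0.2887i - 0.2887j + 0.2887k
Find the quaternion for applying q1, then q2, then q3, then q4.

q2 · q1 = -0.161 - 0.4135i - 0.7773j - 0.446k
q3 · q2 · q1 = 0.2825 - 0.8975i - 0.0623j - 0.3329k
q4 · q3 · q2 · q1 = 0.5819 - 0.5816i - 0.2985j - 0.4838k
0.5819 - 0.5816i - 0.2985j - 0.4838k


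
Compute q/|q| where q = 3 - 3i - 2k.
0.6396 - 0.6396i - 0.4264k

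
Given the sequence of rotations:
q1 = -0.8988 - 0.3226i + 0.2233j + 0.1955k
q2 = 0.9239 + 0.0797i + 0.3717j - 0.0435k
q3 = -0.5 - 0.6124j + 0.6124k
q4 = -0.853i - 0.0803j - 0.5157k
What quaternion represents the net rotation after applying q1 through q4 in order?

q2 · q1 = -0.8792 - 0.2873i - 0.1293j + 0.3574k
q3 · q2 · q1 = 0.1415 + 0.004i + 0.4271j - 0.8931k
q4 · q3 · q2 · q1 = -0.4229 + 0.1713i - 0.7752j - 0.437k
-0.4229 + 0.1713i - 0.7752j - 0.437k


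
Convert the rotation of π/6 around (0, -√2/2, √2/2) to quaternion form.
0.9659 - 0.183j + 0.183k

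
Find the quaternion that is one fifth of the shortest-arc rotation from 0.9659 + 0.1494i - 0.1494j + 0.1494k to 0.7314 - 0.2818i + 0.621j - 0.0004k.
0.9899 + 0.061i + 0.018j + 0.1266k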